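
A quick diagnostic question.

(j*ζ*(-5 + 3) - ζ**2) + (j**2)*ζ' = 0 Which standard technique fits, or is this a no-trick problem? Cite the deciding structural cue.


Verdict: the homogeneous substitution — scaling j and ζ together leaves the slope fixed — it depends only on ζ/j, so substitute the ratio. This doubles as a Bernoulli equation in the unknown as written; the homogeneous route needs no setup at all.


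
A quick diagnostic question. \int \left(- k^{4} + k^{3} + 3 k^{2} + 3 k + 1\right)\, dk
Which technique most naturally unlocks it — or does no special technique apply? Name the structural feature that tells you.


Technique: no special technique — scan for structure and find none: constant multiples of powers of k, integrate directly.


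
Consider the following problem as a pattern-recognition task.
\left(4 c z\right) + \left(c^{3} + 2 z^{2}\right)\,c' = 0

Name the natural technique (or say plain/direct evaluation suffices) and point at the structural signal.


Technique: the exact-equation method — checking ∂/∂c of 4 c z against ∂/∂z of c^{3} + 2 z^{2}: they match — the equation is exact as it stands.


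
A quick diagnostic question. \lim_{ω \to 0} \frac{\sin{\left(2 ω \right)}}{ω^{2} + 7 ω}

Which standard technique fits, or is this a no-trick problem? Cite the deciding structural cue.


Technique: l'Hôpital's rule (0/0) — substituting 0 gives 0 over 0; differentiate top and bottom once and re-evaluate. Expanding numerator and denominator to first order gives the same value — the rule automates exactly that.


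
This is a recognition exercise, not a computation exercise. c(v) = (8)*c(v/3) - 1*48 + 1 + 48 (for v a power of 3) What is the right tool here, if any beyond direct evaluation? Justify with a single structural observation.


Best approach: the master substitution — the argument contracts 3-fold per step: reindex v exponentially and solve the linear recurrence in the new index.


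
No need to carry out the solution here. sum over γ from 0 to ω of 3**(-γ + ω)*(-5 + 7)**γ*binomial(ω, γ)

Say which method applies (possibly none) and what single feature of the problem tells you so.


Technique: the binomial theorem — binomial(ω, γ) weighting matched powers of (-5 + 7) and 3 is the expanded form of ((-5 + 7) + 3)^ω — fold it back up.


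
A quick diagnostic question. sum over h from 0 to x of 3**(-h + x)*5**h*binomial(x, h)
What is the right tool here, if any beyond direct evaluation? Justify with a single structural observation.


Diagnosis: the binomial theorem — terms weighting binomial(x, h) against matched powers of 5 and 3 reassemble into (5 + 3)^x by the binomial theorem.


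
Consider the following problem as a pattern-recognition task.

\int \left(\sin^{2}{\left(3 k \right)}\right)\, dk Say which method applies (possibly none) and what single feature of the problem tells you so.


Diagnosis: a trigonometric identity — reduce \sin^{2}{\left(3 k \right)} with the power-reduction formula and the integral becomes first-degree trigonometry.


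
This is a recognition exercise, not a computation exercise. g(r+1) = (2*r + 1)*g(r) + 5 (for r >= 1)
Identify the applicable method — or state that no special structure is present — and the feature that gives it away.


Technique: a summation factor — first-order, linear, moving coefficient 2*r + 1: the discrete analogue of an integrating factor handles it.


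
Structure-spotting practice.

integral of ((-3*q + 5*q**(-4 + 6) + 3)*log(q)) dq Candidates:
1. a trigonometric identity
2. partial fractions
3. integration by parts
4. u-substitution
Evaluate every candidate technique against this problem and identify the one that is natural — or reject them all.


Technique: integration by parts — the logarithm log(q) wants to be differentiated, not integrated; parts makes that legal.
- a trigonometric identity: with no trigonometric functions present, identity rewriting has no target.
- partial fractions: the expression is not a ratio of polynomials that decomposes further.
- integration by parts: a fit — the right tool for this form.
- u-substitution: no subexpression of the integrand serves as a whole-integral substitution inner — individual terms may offer their own, but none carries its derivative as a factor of the full integrand; a working change of variable would have to be constructed from outside the expression.


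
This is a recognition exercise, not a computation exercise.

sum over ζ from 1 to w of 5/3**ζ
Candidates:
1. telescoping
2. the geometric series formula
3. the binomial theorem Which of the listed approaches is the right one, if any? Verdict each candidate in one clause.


Diagnosis: the geometric series formula — consecutive terms stand in a fixed index-free ratio — the geometric sum formula closes it.
- telescoping: the summand is not presented as a shifted difference — a telescoping rewrite may exist, but the displayed structure does not offer one.
- the geometric series formula — a fit — the right tool for this form.
- the binomial theorem — no binomial coefficients pair with matched powers.


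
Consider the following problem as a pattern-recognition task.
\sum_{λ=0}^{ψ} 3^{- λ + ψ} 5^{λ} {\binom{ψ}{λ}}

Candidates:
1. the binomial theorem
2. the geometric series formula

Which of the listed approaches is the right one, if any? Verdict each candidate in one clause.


Best approach: the binomial theorem — binomial coefficients against complementary powers of 5 and 3: recognize the binomial expansion and resum.
- the binomial theorem — yes — fits the structure here.
- the geometric series formula: there is no constant term-to-term ratio.


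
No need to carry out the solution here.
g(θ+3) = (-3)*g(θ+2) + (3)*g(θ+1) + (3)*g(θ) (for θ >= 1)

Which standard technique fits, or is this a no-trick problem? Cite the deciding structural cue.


Diagnosis: the characteristic-root method — every coefficient is a fixed number and the forcing is zero — substitute r^θ and read off the root equation.


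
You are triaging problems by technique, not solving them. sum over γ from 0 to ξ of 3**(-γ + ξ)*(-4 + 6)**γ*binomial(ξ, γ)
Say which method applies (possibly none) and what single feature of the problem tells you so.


Technique: the binomial theorem — the summand is term γ of a binomial expansion in (-4 + 6) and 3; the whole sum is a single power.


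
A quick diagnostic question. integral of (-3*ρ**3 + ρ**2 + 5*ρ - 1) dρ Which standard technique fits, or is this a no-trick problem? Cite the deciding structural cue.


Best approach: no special technique — every term is a constant multiple of a power of ρ; term-wise power-rule integration needs no preliminary transformation.


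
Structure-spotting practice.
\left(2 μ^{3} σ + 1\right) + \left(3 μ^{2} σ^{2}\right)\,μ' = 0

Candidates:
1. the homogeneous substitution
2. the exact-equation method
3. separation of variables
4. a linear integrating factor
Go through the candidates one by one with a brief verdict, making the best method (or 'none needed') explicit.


Best approach: the exact-equation method — equality of cross partials is the green light — assemble the potential function term by term.
- the homogeneous substitution — the slope changes under joint rescaling, failing the degree-zero test.
- the exact-equation method — yes — fits the structure here.
- separation of variables — no algebra isolates the independent variable on one side and the unknown on the other.
- a linear integrating factor: the unknown enters nonlinearly (through a power, a denominator, or a transcendental function), which the linear integrating-factor recipe cannot absorb as-is — any repair would come from a preliminary substitution, not the factor.


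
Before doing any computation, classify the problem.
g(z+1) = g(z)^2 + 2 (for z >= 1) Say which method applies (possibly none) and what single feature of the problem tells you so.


Method: no special technique — the new term depends nonlinearly on the old ones, which disqualifies every superposition-based technique.


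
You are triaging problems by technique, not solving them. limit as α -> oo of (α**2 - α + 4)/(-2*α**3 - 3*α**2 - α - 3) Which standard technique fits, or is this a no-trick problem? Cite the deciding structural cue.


Diagnosis: dominant-term comparison — divide by the highest power of α present: lower-order terms vanish and the dominant ratio remains. Differentiating the expression as a single quotient would eventually settle it as well; matching dominant growth settles it immediately.


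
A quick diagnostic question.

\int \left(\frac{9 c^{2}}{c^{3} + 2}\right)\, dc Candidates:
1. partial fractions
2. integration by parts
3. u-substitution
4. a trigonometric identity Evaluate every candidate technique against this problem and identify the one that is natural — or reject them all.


Diagnosis: u-substitution — structure check: outer function, inner expression c^{3} + 2, inner derivative as a factor — the classic u = c^{3} + 2 pattern.
- partial fractions: proper and rational, yes, but the denominator has no factorization over the rationals to exploit.
- integration by parts — the nonconstant-polynomial-times-standard-kernel pattern (an exp, sine, cosine, or logarithm partner) is absent.
- u-substitution: a fit — the right tool for this form.
- a trigonometric identity: no sine or cosine appears, so there is nothing for a trigonometric identity to act on.


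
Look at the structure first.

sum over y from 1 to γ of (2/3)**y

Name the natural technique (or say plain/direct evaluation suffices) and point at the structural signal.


Best approach: the geometric series formula — check a ratio of consecutive terms: it is 2/3, independent of the index, so the geometric formula closes the sum.


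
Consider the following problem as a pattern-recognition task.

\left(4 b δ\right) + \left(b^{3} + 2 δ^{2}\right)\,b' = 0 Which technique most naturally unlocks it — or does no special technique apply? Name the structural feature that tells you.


Technique: the exact-equation method — 4 b δ and b^{3} + 2 δ^{2} pass the exactness check on the nose, so no integrating factor in δ or b is needed at all.


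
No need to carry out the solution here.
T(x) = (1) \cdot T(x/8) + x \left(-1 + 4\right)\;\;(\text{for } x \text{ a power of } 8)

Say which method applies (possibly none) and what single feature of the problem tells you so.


Method: the master substitution — the argument contracts 8-fold per step: reindex x exponentially and solve the linear recurrence in the new index.


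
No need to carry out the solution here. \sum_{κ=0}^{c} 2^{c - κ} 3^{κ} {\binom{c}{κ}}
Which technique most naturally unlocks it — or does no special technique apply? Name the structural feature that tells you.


Method: the binomial theorem — {\binom{c}{κ}} weighting matched powers of 3 and 2 is the expanded form of (3 + 2)^c — fold it back up.


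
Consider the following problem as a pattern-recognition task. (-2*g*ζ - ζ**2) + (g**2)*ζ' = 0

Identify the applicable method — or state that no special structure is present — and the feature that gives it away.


Technique: the homogeneous substitution — scaling g and ζ together leaves the slope fixed — it depends only on ζ/g, so substitute the ratio. This doubles as a Bernoulli equation in the unknown as written; the homogeneous route needs no setup at all.


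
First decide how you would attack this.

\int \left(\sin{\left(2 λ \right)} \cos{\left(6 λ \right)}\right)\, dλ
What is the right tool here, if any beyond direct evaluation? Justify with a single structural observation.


Method: a trigonometric identity — two sinusoids at different rates multiply in \sin{\left(2 λ \right)} \cos{\left(6 λ \right)}; the product-to-sum identity uncouples them.


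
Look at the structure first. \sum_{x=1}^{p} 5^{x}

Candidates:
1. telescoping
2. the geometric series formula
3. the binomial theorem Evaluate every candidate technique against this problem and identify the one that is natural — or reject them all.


Diagnosis: the geometric series formula — check a ratio of consecutive terms: it is 5, independent of the index, so the geometric formula closes the sum.
- telescoping — as presented, consecutive terms share no shifted copy to cancel against — no rewrite is on display to change that.
- the geometric series formula: applies; the problem has the shape this method handles.
- the binomial theorem — there is no sum-raised-to-a-power identity hiding in these terms.


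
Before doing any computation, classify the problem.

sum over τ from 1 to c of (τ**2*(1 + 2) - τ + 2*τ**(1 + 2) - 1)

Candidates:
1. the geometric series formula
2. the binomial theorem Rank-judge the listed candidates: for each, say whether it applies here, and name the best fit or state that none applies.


Diagnosis: no special technique — constant-multiple powers of τ with no cancellation partners and no common ratio — use the standard power-sum formulas.
- the geometric series formula — the term-to-term ratio drifts with the index — the one thing the geometric formula cannot absorb.
- the binomial theorem — there is no pair of bases whose matched powers would reassemble into a single binomial power.


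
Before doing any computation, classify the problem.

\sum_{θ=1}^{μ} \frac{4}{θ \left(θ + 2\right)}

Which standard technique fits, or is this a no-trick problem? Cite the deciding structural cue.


Technique: telescoping — one partial-fraction pass turns \frac{4}{θ \left(θ + 2\right)} into a shifted difference, and shifted differences telescope.


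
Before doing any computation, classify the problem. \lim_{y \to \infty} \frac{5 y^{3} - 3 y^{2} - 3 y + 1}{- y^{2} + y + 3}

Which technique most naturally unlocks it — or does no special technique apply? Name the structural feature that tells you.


Method: dominant-term comparison — at large y only the top-degree terms survive; compare the leading terms and the limit falls out. l'Hôpital's at-infinity variant applies to the expression viewed as a single quotient; the leading-term comparison is the direct route.


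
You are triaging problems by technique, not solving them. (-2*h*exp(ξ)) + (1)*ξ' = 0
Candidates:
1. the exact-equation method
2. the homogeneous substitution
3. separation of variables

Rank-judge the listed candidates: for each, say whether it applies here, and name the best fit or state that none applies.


Diagnosis: separation of variables — all dependence on the two variables factors apart, the defining separable shape.
- the exact-equation method — the mixed partial derivatives differ, so the left side is not a total differential.
- the homogeneous substitution: solved for the derivative, the right side changes under joint scaling of the two variables.
- separation of variables: a fit — the right tool for this form.


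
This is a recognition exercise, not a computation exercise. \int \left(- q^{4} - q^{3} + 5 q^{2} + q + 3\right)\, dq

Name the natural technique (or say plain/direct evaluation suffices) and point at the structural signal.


Verdict: no special technique — a term-by-term power-rule job in q; no substitution or rearrangement earns its keep here.


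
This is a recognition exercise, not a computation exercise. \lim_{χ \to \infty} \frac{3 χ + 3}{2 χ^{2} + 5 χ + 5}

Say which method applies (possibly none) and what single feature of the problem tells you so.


Method: dominant-term comparison — divide through by the highest power of χ; every lower-order term dies and the dominant terms decide the limit. Differentiating the expression as a single quotient would eventually settle it as well; matching dominant growth settles it immediately.


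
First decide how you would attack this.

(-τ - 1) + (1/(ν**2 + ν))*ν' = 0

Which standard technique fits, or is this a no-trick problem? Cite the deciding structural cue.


Method: separation of variables — solved for the derivative, the right side splits multiplicatively into a function of each variable alone — divide and integrate each side. Rearranged, this also fits the Bernoulli template directly; separation reads the product structure as given.


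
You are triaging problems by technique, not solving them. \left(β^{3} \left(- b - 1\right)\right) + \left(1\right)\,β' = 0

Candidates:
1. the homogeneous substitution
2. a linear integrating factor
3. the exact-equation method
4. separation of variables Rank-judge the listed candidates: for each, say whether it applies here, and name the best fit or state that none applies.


Best approach: separation of variables — all dependence on the two variables factors apart, the defining separable shape.
- the homogeneous substitution — solved for the derivative, the right side changes under joint scaling of the two variables.
- a linear integrating factor — a nonlinear term in the unknown puts this outside the integrating-factor template.
- the exact-equation method: the mixed-partials test fails on this split — it is not an exact differential as presented.
- separation of variables — applicable, and directly so.


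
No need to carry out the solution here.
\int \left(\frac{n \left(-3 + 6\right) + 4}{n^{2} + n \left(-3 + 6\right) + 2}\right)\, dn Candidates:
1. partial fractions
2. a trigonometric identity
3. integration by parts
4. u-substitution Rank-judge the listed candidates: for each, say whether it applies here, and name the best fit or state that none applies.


Diagnosis: partial fractions — a proper rational integrand over the factorable (n^{2} + n \left(-3 + 6\right) + 2): partial fractions reduce it to elementary pieces.
- partial fractions — yes, a natural case for it.
- a trigonometric identity — no sine or cosine appears, so there is nothing for a trigonometric identity to act on.
- integration by parts: there is no nonconstant-polynomial-times-kernel split with an exp, sine, cosine (degree-1 argument), or logarithm partner.
- u-substitution: no subexpression of the integrand serves as a whole-integral substitution inner — individual terms may offer their own, but none carries its derivative as a factor of the full integrand; a working change of variable would have to be constructed from outside the expression.


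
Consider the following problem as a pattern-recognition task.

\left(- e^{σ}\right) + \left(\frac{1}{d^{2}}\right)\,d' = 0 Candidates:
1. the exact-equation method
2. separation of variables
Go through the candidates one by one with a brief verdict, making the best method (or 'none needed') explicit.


Diagnosis: separation of variables — one side of the product carries the independent variable, the other the unknown — the textbook separation shape.
- the exact-equation method — the cross-partial test holds only vacuously — each coefficient lives in its own variable, so the exactness machinery reads no structure the split form does not already show.
- separation of variables: yes, a natural case for it.


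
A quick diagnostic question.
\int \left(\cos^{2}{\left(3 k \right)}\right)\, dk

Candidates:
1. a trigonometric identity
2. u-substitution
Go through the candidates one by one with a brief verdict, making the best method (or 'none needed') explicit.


Best approach: a trigonometric identity — \cos^{2}{\left(3 k \right)} is an even power — the power-reduction identity rewrites it into first-degree cosines.
- a trigonometric identity: a fit — the right tool for this form.
- u-substitution — no subexpression of the integrand pairs with its own derivative as a factor — individual terms may offer their own substitutions, but any change of variable covering the whole integral would have to be constructed from outside the expression.


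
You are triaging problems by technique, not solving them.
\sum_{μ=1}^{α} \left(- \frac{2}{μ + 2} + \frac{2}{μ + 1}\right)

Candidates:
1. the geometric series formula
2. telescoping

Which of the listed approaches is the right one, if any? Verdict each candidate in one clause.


Best approach: telescoping — difference-of-shifts structure (each term adds \frac{2}{μ + 1}, then subtracts its one-index-advanced value, which the following term adds back) leaves only the first and last pieces standing.
- the geometric series formula — consecutive terms are not related by a fixed multiplier.
- telescoping: applies; the problem has the shape this method handles.


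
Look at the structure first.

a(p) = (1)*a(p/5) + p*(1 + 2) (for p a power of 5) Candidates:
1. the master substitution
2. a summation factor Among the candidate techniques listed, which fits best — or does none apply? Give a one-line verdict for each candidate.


Method: the master substitution — the argument shrinks by the factor 5, so measure the index on a logarithmic scale and the recursion becomes a shift.
- the master substitution: applicable, and directly so.
- a summation factor: the recursion divides its index rather than shifting it — there is no previous-term chain for a summation factor to telescope.


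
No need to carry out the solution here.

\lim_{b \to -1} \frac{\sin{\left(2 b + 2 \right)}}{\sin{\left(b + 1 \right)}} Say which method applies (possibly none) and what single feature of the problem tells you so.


Best approach: l'Hôpital's rule (0/0) — plug in -1: top and bottom both hit zero, so differentiate each and retry. Known elementary limits would finish this too — the rule just bypasses the case analysis.


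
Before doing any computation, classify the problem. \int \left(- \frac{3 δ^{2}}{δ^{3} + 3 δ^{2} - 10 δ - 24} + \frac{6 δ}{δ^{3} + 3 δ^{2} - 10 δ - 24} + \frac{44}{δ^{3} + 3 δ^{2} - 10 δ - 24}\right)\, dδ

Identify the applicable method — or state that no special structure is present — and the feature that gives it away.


Technique: partial fractions — the factorization of δ^{3} + 3 δ^{2} - 10 δ - 24 is the whole battle; after it, each term is a table integral.


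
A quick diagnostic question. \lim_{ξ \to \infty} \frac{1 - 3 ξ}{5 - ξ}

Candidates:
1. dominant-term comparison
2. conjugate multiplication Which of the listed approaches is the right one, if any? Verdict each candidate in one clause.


Verdict: dominant-term comparison — at large ξ only the top-degree terms survive; compare the leading terms and the limit falls out.
- dominant-term comparison: yes — fits the structure here.
- conjugate multiplication: there are no radicals in tension whose conjugate would simplify matters.


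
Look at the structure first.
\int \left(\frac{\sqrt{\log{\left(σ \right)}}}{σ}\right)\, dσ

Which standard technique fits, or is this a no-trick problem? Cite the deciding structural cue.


Best approach: u-substitution — collected, the integrand has one factor that is, up to a constant, the derivative of an inner expression the rest depends on — substitute for that inner expression.


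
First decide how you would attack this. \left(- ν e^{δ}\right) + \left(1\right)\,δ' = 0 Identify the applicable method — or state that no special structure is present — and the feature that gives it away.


Diagnosis: separation of variables — separating collects all δ-dependence with the derivative and leaves all ν-dependence opposite: variables separate.


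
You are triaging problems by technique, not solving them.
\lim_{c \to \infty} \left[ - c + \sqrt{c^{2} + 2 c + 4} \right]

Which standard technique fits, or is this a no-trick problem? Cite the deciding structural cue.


Diagnosis: conjugate multiplication — both pieces blow up but their difference is finite; the conjugate trick rationalizes \sqrt{c^{2} + 2 c + 4} - c.


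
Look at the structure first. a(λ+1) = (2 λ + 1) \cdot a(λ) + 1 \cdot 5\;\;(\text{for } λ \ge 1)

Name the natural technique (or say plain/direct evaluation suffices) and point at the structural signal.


Method: a summation factor — rescale the sequence by the product of the weights 2 λ + 1 so far — the recurrence collapses to a plain running sum.


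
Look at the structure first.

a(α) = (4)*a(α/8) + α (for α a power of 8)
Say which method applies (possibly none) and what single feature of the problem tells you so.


Verdict: the master substitution — the recursive call is at index α/8 rather than a shift, a divide-and-conquer shape — substituting α = 8^m linearizes it.


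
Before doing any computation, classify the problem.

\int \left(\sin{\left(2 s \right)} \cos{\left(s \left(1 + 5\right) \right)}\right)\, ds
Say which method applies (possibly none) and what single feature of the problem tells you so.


Technique: a trigonometric identity — the identity turns \sin{\left(2 s \right)} \cos{\left(s \left(1 + 5\right) \right)} into two lone cosines/sines, each trivially integrable.


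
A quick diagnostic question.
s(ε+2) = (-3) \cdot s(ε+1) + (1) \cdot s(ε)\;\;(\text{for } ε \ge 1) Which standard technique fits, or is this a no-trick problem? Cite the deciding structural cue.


Method: the characteristic-root method — try a geometric ansatz r^ε: constant coefficients turn the recurrence into one polynomial equation in r.


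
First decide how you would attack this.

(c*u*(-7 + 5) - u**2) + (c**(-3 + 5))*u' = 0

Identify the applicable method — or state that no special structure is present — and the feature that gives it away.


Verdict: the homogeneous substitution — the slope's numerator and denominator share total degree; set v = u/c and the equation drops to separable form. Rearranged, this also fits the Bernoulli template directly; the homogeneous substitution reads the structure without the rearrangement.


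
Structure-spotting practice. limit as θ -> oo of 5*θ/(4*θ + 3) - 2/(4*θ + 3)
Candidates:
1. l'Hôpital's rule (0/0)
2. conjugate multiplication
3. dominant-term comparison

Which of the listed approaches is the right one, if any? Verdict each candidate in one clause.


Technique: dominant-term comparison — at large θ only the top-degree terms survive; compare the leading terms and the limit falls out.
- l'Hôpital's rule (0/0) — viewed as a single quotient this runs to ∞/∞, not the 0/0 clash this candidate addresses; an at-infinity variant of the rule would resolve it, but comparing leading growth reads the answer without differentiating.
- conjugate multiplication: the conjugate move applies to radical differences, which this is not.
- dominant-term comparison: yes, a natural case for it.


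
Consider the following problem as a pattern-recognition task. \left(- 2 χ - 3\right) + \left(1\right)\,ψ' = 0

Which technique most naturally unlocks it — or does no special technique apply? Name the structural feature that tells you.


Method: no special technique — with ψ absent the equation is not coupled at all: direct integration in χ.


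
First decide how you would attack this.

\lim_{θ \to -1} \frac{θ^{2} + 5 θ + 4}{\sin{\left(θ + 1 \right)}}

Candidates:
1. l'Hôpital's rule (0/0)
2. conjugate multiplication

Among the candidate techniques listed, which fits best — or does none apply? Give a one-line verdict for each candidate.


Best approach: l'Hôpital's rule (0/0) — both numerator and denominator vanish at -1: the genuine 0/0 indeterminate that l'Hôpital exists for. The standard small-argument limits would also carry it; the rule is the systematic route.
- l'Hôpital's rule (0/0): a fit — the right tool for this form.
- conjugate multiplication — there is no infinity-minus-infinity radical difference to rationalize.


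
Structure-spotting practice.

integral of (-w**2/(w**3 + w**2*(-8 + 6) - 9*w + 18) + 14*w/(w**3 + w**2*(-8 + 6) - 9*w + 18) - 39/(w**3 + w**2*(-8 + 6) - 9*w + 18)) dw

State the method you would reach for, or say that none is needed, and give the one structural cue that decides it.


Diagnosis: partial fractions — the factorization of (w**3 + w**2*(-8 + 6) - 9*w + 18) is the whole battle; after it, each term is a table integral.


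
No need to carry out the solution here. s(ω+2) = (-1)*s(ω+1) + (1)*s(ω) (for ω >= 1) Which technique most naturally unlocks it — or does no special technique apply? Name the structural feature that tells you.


Best approach: the characteristic-root method — the recurrence is linear and homogeneous with constant coefficients, so the ansatz r^ω turns it into a polynomial equation for r.


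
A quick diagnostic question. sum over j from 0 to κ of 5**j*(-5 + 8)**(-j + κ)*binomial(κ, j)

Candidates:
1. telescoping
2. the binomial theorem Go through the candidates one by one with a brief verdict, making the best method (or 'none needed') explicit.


Best approach: the binomial theorem — terms weighting binomial(κ, j) against matched powers of 5 and (-5 + 8) reassemble into (5 + (-5 + 8))^κ by the binomial theorem.
- telescoping: neither a shifted-difference shape nor integer-spaced poles are present.
- the binomial theorem — applicable, and directly so.


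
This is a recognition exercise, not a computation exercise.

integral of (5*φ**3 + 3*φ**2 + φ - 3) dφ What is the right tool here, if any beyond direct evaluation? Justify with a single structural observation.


Technique: no special technique — every term is a constant multiple of a power of φ; term-wise power-rule integration needs no preliminary transformation.


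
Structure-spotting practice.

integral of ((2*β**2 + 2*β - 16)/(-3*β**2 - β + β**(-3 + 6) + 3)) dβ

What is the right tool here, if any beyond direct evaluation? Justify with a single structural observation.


Method: partial fractions — once (-3*β**2 - β + β**(-3 + 6) + 3) is factored, each root contributes a simple-fraction term; integrate them one at a time.


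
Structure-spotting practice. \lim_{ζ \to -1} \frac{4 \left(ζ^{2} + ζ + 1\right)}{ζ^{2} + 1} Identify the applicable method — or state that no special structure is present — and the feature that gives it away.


Method: no special technique — no denominator vanishes and nothing blows up at -1: direct substitution is the whole computation.


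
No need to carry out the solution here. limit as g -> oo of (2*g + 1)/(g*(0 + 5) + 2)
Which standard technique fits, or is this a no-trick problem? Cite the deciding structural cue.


Method: dominant-term comparison — divide through by the highest power of g; every lower-order term dies and the dominant terms decide the limit. l'Hôpital's at-infinity variant applies to the expression viewed as a single quotient; the leading-term comparison is the direct route.


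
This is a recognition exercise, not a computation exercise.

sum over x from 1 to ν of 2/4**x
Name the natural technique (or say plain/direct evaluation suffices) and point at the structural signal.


Verdict: the geometric series formula — consecutive terms stand in a fixed index-free ratio — the geometric sum formula closes it.


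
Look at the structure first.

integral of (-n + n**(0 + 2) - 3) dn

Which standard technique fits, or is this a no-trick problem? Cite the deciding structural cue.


Best approach: no special technique — nothing composite, nothing rational, nothing trigonometric — each constant-multiple power of n integrates by the power rule alone.


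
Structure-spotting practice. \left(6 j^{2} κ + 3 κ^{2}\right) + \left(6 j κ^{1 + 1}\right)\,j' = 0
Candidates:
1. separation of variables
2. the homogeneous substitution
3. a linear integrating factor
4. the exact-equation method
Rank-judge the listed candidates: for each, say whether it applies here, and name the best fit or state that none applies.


Verdict: the exact-equation method — because the two cross partials coincide, the form is conservative as written — recover its potential in (κ, j).
- separation of variables — no division isolates the independent variable from the unknown.
- the homogeneous substitution — the ratio of the variables does not determine the slope.
- a linear integrating factor: a nonlinear term in the unknown puts this outside the integrating-factor template.
- the exact-equation method — yes — fits the structure here.


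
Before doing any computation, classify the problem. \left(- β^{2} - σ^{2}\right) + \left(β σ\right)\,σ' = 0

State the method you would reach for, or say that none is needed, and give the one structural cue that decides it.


Diagnosis: the homogeneous substitution — solved for the derivative, the right side is unchanged under scaling β and σ together — it depends only on the ratio σ/β, so substitute a single ratio variable. Rearranged, this also fits the Bernoulli template directly; the homogeneous substitution reads the structure without the rearrangement.


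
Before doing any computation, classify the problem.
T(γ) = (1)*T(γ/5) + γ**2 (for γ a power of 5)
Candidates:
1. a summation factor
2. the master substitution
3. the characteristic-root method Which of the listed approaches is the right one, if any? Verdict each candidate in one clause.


Verdict: the master substitution — the argument γ/5 divides the index by 5; the standard γ = 5^m substitution converts it to a constant-shift recurrence.
- a summation factor — a divided-index call is outside the fixed-shift first-order family a summation factor normalizes.
- the master substitution: yes — fits the structure here.
- the characteristic-root method: the recursion divides its index rather than shifting it — outside the constant-shift family the root method covers.


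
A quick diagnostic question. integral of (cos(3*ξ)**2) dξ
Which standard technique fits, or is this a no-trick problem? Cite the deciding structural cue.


Best approach: a trigonometric identity — cos(3*ξ)**2 calls for power reduction: rewrite via double angles before any antiderivative is attempted.


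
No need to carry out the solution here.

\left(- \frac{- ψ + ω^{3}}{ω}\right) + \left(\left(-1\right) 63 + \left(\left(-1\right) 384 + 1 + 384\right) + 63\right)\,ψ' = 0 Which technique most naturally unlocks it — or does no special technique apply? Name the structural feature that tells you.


Technique: a linear integrating factor — the unknown enters only to the first power against a nonzero forcing term — the integrating-factor template applies directly.


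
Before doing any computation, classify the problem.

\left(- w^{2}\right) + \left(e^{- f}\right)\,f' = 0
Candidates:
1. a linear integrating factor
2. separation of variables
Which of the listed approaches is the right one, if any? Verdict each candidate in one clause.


Diagnosis: separation of variables — separating collects all f-dependence with the derivative and leaves all w-dependence opposite: variables separate.
- a linear integrating factor: a nonlinear term in the unknown puts this outside the integrating-factor template.
- separation of variables: yes, a natural case for it.


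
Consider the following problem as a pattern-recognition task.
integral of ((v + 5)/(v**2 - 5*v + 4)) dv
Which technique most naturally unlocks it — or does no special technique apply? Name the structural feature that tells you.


Diagnosis: partial fractions — a proper rational integrand whose denominator splits into simpler factors — decompose into partial fractions first.


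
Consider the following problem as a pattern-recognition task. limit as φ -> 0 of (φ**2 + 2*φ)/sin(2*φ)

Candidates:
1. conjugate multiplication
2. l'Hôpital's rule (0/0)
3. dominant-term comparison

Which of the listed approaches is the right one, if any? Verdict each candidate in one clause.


Technique: l'Hôpital's rule (0/0) — the 0/0 form at 0 is the signature situation for l'Hôpital's rule. Expanding numerator and denominator to first order gives the same value — the rule automates exactly that.
- conjugate multiplication: the conjugate move applies to radical differences, which this is not.
- l'Hôpital's rule (0/0) — yes — fits the structure here.
- dominant-term comparison — this is not a rational comparison of growth rates at infinity.


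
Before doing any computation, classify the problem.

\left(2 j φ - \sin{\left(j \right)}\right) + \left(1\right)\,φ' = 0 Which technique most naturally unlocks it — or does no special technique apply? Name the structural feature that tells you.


Best approach: a linear integrating factor — linear in the unknown with genuine forcing: multiply through by the exponential of the integrated coefficient and the left side closes into one derivative.


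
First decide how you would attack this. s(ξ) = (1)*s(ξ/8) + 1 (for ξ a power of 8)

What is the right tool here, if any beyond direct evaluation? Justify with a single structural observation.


Verdict: the master substitution — the argument contracts 8-fold per step: reindex ξ exponentially and solve the linear recurrence in the new index.


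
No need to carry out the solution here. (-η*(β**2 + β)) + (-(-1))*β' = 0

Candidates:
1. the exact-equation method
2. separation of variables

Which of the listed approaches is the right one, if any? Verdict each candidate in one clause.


Method: separation of variables — solved for the derivative, the right side splits multiplicatively into a function of each variable alone — divide and integrate each side. A Bernoulli rewrite would carry it as the equation stands — separating the variables needs no rearrangement either.
- the exact-equation method — the cross partial derivatives disagree, so no single potential exists.
- separation of variables — a fit — the right tool for this form.


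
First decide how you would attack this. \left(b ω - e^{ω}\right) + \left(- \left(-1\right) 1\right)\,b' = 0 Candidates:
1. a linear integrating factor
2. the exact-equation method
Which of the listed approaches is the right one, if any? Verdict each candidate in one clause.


Best approach: a linear integrating factor — arrange it as b' + ω·b = (the forcing term) and the integrating factor does the rest.
- a linear integrating factor — yes, a natural case for it.
- the exact-equation method: the cross partial derivatives disagree, so no single potential exists.


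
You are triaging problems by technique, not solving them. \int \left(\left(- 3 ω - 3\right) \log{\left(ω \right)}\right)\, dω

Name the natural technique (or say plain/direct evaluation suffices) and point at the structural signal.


Technique: integration by parts — the logarithm \log{\left(ω \right)} has no power-rule antiderivative to read off directly, but its derivative is algebraic — so differentiate \log{\left(ω \right)} and integrate the polynomial factor - 3 ω - 3.


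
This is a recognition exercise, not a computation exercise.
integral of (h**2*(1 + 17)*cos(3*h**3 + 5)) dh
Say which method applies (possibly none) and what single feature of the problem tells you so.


Diagnosis: u-substitution — collected, the integrand has one factor that is, up to a constant, the derivative of an inner expression the rest depends on — substitute for that inner expression.


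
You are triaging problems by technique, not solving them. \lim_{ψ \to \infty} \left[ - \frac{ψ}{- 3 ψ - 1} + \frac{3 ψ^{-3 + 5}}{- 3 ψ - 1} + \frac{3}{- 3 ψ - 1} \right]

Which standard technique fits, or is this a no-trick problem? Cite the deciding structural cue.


Technique: dominant-term comparison — divide through by the highest power of ψ; every lower-order term dies and the dominant terms decide the limit. As a single quotient, the ∞/∞ shape would yield to repeated differentiation as well — the growth comparison gets there in one look.


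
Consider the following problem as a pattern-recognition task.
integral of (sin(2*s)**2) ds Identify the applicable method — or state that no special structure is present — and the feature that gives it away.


Verdict: a trigonometric identity — the exponent on sin(2*s)**2 is even — the power-reduction identity is the standard preprocessing step.
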